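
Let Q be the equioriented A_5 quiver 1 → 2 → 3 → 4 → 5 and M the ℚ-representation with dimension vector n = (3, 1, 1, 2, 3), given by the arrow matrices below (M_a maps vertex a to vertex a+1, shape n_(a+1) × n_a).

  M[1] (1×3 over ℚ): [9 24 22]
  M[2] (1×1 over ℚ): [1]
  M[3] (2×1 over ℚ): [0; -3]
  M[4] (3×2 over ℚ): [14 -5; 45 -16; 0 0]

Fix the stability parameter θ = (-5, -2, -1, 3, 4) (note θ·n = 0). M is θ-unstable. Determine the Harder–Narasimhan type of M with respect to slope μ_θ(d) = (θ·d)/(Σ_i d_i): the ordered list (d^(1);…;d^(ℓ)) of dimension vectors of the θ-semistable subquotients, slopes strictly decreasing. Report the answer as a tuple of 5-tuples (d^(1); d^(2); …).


Interval decomposition of M: I[1,1]^2, I[1,5], I[4,5], I[5,5].
HN type (ℓ=5): μ^(1)=4; μ^(2)=3; μ^(3)=-1; μ^(4)=-2; μ^(5)=-5

((0, 0, 0, 0, 3); (0, 0, 0, 2, 0); (0, 0, 1, 0, 0); (0, 1, 0, 0, 0); (3, 0, 0, 0, 0))


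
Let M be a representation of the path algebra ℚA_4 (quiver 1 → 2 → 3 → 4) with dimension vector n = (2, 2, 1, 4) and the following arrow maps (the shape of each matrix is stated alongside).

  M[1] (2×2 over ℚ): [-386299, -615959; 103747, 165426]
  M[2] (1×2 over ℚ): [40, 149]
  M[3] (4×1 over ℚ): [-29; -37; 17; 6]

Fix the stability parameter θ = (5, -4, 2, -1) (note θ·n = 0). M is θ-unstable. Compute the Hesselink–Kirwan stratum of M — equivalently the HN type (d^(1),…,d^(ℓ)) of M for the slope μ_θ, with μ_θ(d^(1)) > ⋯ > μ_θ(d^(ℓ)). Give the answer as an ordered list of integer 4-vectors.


Barcode: M ≅ I[1,2], I[1,4], I[4,4]^3. HN layers by μ_θ (2 steps, strictly decreasing):
  μ^(1)=1/2; μ^(2)=-1

((2, 2, 1, 1); (0, 0, 0, 3))


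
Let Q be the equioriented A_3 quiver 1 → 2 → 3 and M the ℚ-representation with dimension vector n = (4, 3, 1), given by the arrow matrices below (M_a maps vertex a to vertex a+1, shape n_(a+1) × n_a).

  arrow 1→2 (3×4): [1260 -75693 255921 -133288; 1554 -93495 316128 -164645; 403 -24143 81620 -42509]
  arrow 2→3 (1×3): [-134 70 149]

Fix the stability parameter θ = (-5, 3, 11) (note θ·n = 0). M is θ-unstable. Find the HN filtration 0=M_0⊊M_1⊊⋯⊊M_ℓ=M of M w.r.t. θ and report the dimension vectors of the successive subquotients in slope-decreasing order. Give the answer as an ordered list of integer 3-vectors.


Barcode: M ≅ I[1,1], I[1,2]^2, I[1,3]. HN layers by μ_θ (3 steps, strictly decreasing):
  μ^(1)=11; μ^(2)=3; μ^(3)=-5

((0, 0, 1); (0, 3, 0); (4, 0, 0))


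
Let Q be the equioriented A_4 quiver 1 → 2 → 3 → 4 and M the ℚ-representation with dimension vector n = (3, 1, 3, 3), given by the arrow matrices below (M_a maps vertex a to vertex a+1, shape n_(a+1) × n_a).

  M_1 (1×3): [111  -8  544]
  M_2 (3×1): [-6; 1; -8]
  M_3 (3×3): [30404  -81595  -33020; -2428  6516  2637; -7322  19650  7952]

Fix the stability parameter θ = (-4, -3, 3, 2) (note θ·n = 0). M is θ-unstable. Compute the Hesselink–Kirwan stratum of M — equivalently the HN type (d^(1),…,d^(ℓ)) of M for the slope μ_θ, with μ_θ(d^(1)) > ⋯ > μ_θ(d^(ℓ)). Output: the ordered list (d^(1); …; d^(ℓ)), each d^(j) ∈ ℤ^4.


Via rank(M_{q-1}∘⋯∘M_p): M ≅ I[1,1]^2, I[1,4], I[3,4]^2.
μ_θ-semistable layers: μ^(1)=5/2; μ^(2)=-3; μ^(3)=-4

((0, 0, 3, 3); (0, 1, 0, 0); (3, 0, 0, 0))


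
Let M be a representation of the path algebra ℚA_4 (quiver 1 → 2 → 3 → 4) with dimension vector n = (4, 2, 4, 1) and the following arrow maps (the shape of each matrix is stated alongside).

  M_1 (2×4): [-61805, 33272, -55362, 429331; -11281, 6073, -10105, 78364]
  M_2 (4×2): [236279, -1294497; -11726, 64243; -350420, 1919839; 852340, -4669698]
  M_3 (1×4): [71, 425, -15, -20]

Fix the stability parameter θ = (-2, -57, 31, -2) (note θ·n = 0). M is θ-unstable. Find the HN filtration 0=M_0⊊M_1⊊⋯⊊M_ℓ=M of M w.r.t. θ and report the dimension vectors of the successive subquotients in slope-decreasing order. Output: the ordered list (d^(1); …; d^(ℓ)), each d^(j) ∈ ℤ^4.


Barcode: M ≅ I[1,1]^2, I[1,3], I[1,4], I[3,3]^2. HN layers by μ_θ (4 steps, strictly decreasing):
  μ^(1)=31; μ^(2)=29/2; μ^(3)=-2; μ^(4)=-59/2

((0, 0, 3, 0); (0, 0, 1, 1); (2, 0, 0, 0); (2, 2, 0, 0))


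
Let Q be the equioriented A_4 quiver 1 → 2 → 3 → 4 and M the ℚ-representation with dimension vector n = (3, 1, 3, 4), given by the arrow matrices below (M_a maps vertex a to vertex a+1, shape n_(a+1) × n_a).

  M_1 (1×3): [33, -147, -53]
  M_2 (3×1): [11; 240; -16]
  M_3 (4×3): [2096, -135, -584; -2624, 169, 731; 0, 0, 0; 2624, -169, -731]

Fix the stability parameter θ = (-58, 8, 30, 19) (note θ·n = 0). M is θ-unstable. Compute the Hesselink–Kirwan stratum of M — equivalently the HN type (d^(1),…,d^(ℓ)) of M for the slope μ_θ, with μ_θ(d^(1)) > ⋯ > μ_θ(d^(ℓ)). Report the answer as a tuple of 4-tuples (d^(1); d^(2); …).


Via rank(M_{q-1}∘⋯∘M_p): M ≅ I[1,1]^2, I[1,3], I[3,4]^2, I[4,4]^2.
μ_θ-semistable layers: μ^(1)=30; μ^(2)=49/2; μ^(3)=19; μ^(4)=8; μ^(5)=-58

((0, 0, 1, 0); (0, 0, 2, 2); (0, 0, 0, 2); (0, 1, 0, 0); (3, 0, 0, 0))


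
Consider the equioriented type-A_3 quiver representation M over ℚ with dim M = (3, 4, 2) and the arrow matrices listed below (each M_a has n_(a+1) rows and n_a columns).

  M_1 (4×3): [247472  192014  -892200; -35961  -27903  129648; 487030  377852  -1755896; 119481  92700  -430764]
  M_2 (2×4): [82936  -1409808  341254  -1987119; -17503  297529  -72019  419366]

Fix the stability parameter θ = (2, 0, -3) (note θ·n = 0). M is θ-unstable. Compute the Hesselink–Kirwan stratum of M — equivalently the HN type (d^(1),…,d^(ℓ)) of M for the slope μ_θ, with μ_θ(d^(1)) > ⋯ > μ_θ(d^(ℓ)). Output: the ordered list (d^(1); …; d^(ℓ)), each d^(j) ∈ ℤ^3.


Via rank(M_{q-1}∘⋯∘M_p): M ≅ I[1,1], I[1,3]^2, I[2,2]^2.
μ_θ-semistable layers: μ^(1)=2; μ^(2)=0; μ^(3)=-1/3

((1, 0, 0); (0, 2, 0); (2, 2, 2))


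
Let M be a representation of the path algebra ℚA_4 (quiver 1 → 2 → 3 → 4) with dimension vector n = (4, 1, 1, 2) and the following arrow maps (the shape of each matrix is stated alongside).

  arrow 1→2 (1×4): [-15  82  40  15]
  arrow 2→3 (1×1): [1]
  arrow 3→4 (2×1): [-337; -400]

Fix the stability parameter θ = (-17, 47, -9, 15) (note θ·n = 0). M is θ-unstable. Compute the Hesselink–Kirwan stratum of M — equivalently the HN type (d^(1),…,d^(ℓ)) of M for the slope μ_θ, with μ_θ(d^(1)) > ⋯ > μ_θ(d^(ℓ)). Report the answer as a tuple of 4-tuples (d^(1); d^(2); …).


Interval decomposition of M: I[1,1]^3, I[1,4], I[4,4].
HN type (ℓ=3): μ^(1)=53/3; μ^(2)=15; μ^(3)=-17

((0, 1, 1, 1); (0, 0, 0, 1); (4, 0, 0, 0))


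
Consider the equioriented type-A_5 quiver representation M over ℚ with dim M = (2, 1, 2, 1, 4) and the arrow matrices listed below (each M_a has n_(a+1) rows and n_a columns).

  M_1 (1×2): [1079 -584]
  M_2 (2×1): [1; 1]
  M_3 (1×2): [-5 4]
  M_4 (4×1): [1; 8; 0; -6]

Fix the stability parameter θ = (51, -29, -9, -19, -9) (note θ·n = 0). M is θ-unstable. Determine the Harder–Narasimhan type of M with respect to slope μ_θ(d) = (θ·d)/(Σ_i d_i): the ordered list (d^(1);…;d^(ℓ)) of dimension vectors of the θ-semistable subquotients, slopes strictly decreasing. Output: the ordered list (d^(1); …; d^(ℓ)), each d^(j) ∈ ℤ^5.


Via rank(M_{q-1}∘⋯∘M_p): M ≅ I[1,1], I[1,5], I[3,3], I[5,5]^3.
μ_θ-semistable layers: μ^(1)=51; μ^(2)=-3; μ^(3)=-9

((1, 0, 0, 0, 0); (1, 1, 1, 1, 1); (0, 0, 1, 0, 3))


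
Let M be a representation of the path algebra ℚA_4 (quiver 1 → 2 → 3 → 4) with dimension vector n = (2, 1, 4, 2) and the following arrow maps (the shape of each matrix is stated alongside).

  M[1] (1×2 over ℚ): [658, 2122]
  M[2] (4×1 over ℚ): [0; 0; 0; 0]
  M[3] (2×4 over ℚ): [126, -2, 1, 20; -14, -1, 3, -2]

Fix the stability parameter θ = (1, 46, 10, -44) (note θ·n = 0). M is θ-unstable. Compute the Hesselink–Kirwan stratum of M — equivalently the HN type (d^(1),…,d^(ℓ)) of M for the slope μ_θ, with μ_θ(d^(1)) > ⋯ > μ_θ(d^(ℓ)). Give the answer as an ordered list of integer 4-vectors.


Via rank(M_{q-1}∘⋯∘M_p): M ≅ I[1,1], I[1,2], I[3,3]^2, I[3,4]^2.
μ_θ-semistable layers: μ^(1)=46; μ^(2)=10; μ^(3)=1; μ^(4)=-17

((0, 1, 0, 0); (0, 0, 2, 0); (2, 0, 0, 0); (0, 0, 2, 2))


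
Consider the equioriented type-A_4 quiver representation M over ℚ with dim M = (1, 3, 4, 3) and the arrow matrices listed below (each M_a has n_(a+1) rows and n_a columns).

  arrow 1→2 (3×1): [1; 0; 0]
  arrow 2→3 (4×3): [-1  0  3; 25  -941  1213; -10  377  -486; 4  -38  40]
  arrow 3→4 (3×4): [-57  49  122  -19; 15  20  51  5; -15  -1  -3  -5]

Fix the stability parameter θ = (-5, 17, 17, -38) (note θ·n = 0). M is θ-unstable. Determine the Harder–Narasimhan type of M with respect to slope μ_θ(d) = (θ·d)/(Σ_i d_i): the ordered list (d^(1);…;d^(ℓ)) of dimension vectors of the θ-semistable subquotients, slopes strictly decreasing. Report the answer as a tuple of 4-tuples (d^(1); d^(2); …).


Interval decomposition of M: I[1,4], I[2,3], I[2,4], I[3,4].
HN type (ℓ=4): μ^(1)=17; μ^(2)=-4/3; μ^(3)=-5; μ^(4)=-21/2

((0, 1, 1, 0); (0, 2, 2, 2); (1, 0, 0, 0); (0, 0, 1, 1))


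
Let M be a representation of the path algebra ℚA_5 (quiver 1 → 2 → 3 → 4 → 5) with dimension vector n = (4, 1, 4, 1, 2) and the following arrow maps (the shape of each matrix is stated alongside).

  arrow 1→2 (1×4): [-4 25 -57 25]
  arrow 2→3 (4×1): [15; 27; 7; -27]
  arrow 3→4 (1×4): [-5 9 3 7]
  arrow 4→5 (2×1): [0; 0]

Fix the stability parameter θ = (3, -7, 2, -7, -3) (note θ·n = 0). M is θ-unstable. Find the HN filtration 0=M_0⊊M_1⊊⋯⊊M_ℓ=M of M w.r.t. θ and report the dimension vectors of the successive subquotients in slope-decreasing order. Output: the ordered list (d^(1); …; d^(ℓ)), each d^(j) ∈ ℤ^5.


Via rank(M_{q-1}∘⋯∘M_p): M ≅ I[1,1]^3, I[1,3], I[3,3]^2, I[3,4], I[5,5]^2.
μ_θ-semistable layers: μ^(1)=3; μ^(2)=2; μ^(3)=-2; μ^(4)=-5/2; μ^(5)=-3

((3, 0, 0, 0, 0); (0, 0, 3, 0, 0); (1, 1, 0, 0, 0); (0, 0, 1, 1, 0); (0, 0, 0, 0, 2))


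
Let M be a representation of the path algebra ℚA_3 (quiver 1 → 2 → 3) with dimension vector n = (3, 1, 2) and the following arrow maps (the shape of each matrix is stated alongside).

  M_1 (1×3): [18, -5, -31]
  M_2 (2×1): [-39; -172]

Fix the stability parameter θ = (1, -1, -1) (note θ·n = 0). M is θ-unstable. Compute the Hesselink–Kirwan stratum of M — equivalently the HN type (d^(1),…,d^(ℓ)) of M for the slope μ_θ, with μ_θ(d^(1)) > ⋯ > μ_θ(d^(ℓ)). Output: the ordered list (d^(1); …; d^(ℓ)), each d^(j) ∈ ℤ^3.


Via rank(M_{q-1}∘⋯∘M_p): M ≅ I[1,1]^2, I[1,3], I[3,3].
μ_θ-semistable layers: μ^(1)=1; μ^(2)=-1/3; μ^(3)=-1

((2, 0, 0); (1, 1, 1); (0, 0, 1))


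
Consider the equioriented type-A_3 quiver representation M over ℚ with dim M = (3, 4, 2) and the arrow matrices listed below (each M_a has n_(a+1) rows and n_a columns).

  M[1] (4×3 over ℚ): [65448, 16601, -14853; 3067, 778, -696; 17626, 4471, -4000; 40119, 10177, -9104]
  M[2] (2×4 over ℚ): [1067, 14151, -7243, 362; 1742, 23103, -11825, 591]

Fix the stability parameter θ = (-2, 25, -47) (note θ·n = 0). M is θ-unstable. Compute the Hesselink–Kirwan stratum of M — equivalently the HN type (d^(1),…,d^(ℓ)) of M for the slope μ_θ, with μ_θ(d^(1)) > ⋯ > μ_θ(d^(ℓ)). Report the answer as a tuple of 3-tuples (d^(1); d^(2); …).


Interval decomposition of M: I[1,2], I[1,3]^2, I[2,2].
HN type (ℓ=3): μ^(1)=25; μ^(2)=-2; μ^(3)=-8

((0, 2, 0); (1, 0, 0); (2, 2, 2))


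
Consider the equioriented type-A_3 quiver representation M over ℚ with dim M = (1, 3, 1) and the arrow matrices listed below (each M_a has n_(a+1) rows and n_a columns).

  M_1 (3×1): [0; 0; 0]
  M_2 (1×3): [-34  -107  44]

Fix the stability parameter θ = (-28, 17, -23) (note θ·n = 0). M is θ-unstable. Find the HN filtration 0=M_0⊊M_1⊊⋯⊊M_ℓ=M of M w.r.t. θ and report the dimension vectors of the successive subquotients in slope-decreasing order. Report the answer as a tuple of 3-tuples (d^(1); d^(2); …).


Interval decomposition of M: I[1,1], I[2,2]^2, I[2,3].
HN type (ℓ=3): μ^(1)=17; μ^(2)=-3; μ^(3)=-28

((0, 2, 0); (0, 1, 1); (1, 0, 0))


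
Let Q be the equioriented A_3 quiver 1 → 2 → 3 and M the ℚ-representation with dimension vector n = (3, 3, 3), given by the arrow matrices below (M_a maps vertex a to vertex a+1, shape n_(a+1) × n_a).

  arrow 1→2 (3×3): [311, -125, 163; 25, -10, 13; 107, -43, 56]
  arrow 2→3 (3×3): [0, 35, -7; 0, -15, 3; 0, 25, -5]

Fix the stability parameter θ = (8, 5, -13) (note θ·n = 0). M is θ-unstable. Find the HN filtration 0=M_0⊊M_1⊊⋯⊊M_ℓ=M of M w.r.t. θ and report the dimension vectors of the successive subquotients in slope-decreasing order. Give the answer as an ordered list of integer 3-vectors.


Barcode: M ≅ I[1,2]^2, I[1,3], I[3,3]^2. HN layers by μ_θ (3 steps, strictly decreasing):
  μ^(1)=13/2; μ^(2)=0; μ^(3)=-13

((2, 2, 0); (1, 1, 1); (0, 0, 2))


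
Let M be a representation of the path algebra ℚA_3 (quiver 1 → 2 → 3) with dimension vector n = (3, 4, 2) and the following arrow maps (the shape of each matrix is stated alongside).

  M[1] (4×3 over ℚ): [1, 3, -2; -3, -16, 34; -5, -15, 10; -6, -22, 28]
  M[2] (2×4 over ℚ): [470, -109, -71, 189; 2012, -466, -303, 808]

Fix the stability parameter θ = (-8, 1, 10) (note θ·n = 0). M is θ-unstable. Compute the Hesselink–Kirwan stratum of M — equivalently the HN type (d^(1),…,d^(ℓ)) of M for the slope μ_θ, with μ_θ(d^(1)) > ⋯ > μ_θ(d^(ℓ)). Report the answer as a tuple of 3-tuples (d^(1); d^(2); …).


Barcode: M ≅ I[1,1], I[1,3]^2, I[2,2]^2. HN layers by μ_θ (3 steps, strictly decreasing):
  μ^(1)=10; μ^(2)=1; μ^(3)=-8

((0, 0, 2); (0, 4, 0); (3, 0, 0))


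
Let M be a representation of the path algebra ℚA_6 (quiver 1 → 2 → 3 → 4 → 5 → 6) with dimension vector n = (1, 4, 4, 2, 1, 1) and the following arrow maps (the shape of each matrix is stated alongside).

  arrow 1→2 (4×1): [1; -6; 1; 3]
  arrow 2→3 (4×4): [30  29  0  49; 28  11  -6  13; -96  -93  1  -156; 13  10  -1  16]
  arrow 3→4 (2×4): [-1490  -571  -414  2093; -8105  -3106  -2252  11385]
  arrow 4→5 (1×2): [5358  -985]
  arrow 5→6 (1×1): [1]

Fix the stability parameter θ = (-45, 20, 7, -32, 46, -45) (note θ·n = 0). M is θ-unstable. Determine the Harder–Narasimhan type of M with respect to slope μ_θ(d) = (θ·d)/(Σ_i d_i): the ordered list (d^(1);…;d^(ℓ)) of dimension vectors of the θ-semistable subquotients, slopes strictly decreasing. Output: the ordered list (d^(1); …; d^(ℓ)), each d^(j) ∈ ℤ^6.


Interval decomposition of M: I[1,6], I[2,3]^2, I[2,4].
HN type (ℓ=4): μ^(1)=27/2; μ^(2)=1/2; μ^(3)=-5/3; μ^(4)=-45

((0, 2, 2, 0, 0, 0); (0, 0, 0, 0, 1, 1); (0, 2, 2, 2, 0, 0); (1, 0, 0, 0, 0, 0))


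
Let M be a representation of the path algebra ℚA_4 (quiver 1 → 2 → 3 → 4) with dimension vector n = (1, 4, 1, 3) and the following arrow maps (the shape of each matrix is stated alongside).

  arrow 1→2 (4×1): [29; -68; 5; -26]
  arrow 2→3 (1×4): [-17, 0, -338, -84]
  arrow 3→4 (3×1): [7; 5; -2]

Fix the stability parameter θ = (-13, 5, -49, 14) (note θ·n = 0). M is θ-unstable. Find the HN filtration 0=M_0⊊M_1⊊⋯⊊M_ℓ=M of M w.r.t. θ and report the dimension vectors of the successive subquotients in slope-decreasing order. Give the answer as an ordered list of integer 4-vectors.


Barcode: M ≅ I[1,4], I[2,2]^3, I[4,4]^2. HN layers by μ_θ (3 steps, strictly decreasing):
  μ^(1)=14; μ^(2)=5; μ^(3)=-19

((0, 0, 0, 3); (0, 3, 0, 0); (1, 1, 1, 0))


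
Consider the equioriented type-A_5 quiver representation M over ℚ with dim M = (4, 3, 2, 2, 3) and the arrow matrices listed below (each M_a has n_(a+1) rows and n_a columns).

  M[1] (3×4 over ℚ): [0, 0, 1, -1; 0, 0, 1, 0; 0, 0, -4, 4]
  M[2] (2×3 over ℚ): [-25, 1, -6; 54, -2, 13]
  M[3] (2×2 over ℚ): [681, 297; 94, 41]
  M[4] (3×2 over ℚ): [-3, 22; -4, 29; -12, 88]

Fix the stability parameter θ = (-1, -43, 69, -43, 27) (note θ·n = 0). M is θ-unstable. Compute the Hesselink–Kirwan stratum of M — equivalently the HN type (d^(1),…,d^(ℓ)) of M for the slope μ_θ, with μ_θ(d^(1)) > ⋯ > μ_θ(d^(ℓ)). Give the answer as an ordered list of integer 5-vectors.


Interval decomposition of M: I[1,1]^2, I[1,2], I[1,5], I[2,5], I[5,5].
HN type (ℓ=5): μ^(1)=27; μ^(2)=13; μ^(3)=-1; μ^(4)=-22; μ^(5)=-43

((0, 0, 0, 0, 3); (0, 0, 2, 2, 0); (2, 0, 0, 0, 0); (2, 2, 0, 0, 0); (0, 1, 0, 0, 0))


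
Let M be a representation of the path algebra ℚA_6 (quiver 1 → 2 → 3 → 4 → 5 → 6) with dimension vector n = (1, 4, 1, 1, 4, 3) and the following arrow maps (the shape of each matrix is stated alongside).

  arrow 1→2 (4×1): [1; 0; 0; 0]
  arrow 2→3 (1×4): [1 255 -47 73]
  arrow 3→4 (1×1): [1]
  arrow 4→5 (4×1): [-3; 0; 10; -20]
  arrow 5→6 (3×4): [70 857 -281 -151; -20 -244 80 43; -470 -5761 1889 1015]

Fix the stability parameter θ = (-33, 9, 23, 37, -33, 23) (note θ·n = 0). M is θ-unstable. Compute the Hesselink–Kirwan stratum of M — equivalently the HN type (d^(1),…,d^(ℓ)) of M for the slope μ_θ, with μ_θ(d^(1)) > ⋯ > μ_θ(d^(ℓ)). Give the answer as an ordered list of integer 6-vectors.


Via rank(M_{q-1}∘⋯∘M_p): M ≅ I[1,5], I[2,2]^3, I[5,5], I[5,6]^2, I[6,6].
μ_θ-semistable layers: μ^(1)=23; μ^(2)=9; μ^(3)=-33

((0, 0, 0, 0, 0, 3); (0, 4, 1, 1, 1, 0); (1, 0, 0, 0, 3, 0))


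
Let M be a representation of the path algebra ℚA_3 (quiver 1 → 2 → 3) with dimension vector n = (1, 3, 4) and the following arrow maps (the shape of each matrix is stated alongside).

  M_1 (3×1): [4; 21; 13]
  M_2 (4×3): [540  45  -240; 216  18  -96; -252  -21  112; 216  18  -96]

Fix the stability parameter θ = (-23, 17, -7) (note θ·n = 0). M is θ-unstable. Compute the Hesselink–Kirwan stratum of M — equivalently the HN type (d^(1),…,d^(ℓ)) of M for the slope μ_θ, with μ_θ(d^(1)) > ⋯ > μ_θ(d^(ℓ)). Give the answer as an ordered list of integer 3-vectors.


Interval decomposition of M: I[1,3], I[2,2]^2, I[3,3]^3.
HN type (ℓ=4): μ^(1)=17; μ^(2)=5; μ^(3)=-7; μ^(4)=-23

((0, 2, 0); (0, 1, 1); (0, 0, 3); (1, 0, 0))


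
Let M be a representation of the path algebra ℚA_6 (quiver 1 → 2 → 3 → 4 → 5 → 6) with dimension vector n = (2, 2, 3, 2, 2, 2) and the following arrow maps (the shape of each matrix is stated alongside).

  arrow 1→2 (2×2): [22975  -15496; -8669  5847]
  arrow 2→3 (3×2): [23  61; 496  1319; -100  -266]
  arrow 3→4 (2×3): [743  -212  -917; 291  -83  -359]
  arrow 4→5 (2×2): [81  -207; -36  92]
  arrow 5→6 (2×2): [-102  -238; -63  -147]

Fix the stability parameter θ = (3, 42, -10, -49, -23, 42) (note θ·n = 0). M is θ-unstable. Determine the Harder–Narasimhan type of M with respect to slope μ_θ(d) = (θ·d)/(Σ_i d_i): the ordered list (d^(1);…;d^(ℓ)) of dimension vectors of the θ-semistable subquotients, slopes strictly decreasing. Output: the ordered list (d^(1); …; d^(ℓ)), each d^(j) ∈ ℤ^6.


Interval decomposition of M: I[1,4], I[1,6], I[3,3], I[5,5], I[6,6].
HN type (ℓ=5): μ^(1)=42; μ^(2)=-7/2; μ^(3)=-37/5; μ^(4)=-10; μ^(5)=-23

((0, 0, 0, 0, 0, 2); (1, 1, 1, 1, 0, 0); (1, 1, 1, 1, 1, 0); (0, 0, 1, 0, 0, 0); (0, 0, 0, 0, 1, 0))


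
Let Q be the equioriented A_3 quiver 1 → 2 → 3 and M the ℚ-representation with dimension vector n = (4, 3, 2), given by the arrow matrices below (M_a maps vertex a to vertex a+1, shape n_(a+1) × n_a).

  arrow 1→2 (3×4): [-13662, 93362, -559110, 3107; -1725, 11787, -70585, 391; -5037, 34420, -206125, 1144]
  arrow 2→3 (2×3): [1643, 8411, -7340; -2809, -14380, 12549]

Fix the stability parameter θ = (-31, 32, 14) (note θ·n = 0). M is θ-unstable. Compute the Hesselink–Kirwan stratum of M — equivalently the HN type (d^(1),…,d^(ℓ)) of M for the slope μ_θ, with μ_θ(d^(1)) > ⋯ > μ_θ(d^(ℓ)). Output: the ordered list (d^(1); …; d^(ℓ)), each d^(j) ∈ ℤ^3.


Interval decomposition of M: I[1,1], I[1,2], I[1,3]^2.
HN type (ℓ=3): μ^(1)=32; μ^(2)=23; μ^(3)=-31

((0, 1, 0); (0, 2, 2); (4, 0, 0))


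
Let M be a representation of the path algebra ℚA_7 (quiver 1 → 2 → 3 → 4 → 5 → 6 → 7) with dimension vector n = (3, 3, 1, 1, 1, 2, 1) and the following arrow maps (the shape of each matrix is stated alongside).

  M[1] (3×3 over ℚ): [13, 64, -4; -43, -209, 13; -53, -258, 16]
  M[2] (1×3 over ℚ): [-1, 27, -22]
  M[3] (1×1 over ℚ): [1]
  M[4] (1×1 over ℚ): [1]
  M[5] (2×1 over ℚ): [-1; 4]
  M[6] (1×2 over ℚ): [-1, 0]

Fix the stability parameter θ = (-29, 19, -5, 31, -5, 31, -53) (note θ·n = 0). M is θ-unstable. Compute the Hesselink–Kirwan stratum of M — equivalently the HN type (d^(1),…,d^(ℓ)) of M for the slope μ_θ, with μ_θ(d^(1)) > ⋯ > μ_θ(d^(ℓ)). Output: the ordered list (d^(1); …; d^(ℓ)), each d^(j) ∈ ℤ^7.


Via rank(M_{q-1}∘⋯∘M_p): M ≅ I[1,2]^2, I[1,7], I[6,6].
μ_θ-semistable layers: μ^(1)=31; μ^(2)=19; μ^(3)=3; μ^(4)=-29

((0, 0, 0, 0, 0, 1, 0); (0, 2, 0, 0, 0, 0, 0); (0, 1, 1, 1, 1, 1, 1); (3, 0, 0, 0, 0, 0, 0))


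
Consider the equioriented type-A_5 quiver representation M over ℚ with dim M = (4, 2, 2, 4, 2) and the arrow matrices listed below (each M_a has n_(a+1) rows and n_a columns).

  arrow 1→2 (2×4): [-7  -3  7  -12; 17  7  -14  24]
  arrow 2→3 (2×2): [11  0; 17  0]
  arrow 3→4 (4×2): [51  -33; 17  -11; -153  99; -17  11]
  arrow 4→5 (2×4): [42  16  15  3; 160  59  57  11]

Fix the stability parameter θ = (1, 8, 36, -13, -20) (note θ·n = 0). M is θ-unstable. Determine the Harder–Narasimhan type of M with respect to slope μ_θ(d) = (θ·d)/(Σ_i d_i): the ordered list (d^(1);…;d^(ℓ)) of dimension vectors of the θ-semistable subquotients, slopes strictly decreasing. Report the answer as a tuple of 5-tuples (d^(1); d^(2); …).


Via rank(M_{q-1}∘⋯∘M_p): M ≅ I[1,1]^2, I[1,2], I[1,3], I[3,5], I[4,4]^2, I[4,5].
μ_θ-semistable layers: μ^(1)=36; μ^(2)=8; μ^(3)=1; μ^(4)=-13; μ^(5)=-33/2

((0, 0, 1, 0, 0); (0, 2, 0, 0, 0); (4, 0, 1, 1, 1); (0, 0, 0, 2, 0); (0, 0, 0, 1, 1))


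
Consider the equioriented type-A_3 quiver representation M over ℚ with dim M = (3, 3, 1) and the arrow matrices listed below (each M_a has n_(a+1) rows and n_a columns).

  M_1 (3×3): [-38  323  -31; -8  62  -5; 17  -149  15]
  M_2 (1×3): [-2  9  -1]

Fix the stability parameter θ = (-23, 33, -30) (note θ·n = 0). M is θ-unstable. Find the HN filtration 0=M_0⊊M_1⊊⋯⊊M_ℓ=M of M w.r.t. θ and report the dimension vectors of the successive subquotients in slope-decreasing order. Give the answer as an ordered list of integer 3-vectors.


Via rank(M_{q-1}∘⋯∘M_p): M ≅ I[1,2]^2, I[1,3].
μ_θ-semistable layers: μ^(1)=33; μ^(2)=3/2; μ^(3)=-23

((0, 2, 0); (0, 1, 1); (3, 0, 0))


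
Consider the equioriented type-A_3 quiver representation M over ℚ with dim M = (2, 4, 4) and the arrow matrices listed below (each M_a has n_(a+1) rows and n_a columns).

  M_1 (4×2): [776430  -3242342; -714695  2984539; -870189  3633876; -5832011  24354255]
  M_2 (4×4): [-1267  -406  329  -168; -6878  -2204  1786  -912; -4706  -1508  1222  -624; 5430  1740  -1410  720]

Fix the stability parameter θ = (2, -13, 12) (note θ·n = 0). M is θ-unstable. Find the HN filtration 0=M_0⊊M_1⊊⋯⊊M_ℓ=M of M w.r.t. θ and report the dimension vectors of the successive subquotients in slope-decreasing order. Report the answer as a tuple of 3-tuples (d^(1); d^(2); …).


Via rank(M_{q-1}∘⋯∘M_p): M ≅ I[1,2], I[1,3], I[2,2]^2, I[3,3]^3.
μ_θ-semistable layers: μ^(1)=12; μ^(2)=-11/2; μ^(3)=-13

((0, 0, 4); (2, 2, 0); (0, 2, 0))


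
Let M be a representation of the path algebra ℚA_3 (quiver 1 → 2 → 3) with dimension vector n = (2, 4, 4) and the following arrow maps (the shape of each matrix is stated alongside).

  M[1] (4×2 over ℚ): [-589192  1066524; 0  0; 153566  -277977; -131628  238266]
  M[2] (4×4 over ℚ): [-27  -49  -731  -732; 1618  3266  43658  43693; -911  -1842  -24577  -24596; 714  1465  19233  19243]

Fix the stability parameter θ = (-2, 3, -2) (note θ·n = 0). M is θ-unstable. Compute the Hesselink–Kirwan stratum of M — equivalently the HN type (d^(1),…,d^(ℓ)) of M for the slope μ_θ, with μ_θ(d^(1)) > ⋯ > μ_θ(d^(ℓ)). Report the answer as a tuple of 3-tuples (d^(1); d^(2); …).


Interval decomposition of M: I[1,1], I[1,3], I[2,3]^3.
HN type (ℓ=2): μ^(1)=1/2; μ^(2)=-2

((0, 4, 4); (2, 0, 0))


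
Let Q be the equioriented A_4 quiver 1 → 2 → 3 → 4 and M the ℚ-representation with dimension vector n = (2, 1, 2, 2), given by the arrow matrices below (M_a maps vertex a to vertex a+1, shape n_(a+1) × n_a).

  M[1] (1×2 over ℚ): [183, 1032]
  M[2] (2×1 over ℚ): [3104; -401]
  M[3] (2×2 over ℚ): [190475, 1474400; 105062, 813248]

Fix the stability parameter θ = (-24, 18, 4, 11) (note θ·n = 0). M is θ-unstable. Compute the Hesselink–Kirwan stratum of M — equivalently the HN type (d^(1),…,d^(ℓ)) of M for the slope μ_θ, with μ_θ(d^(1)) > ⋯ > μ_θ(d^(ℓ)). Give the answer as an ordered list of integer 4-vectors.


Interval decomposition of M: I[1,1], I[1,3], I[3,4], I[4,4].
HN type (ℓ=3): μ^(1)=11; μ^(2)=4; μ^(3)=-24

((0, 1, 1, 2); (0, 0, 1, 0); (2, 0, 0, 0))


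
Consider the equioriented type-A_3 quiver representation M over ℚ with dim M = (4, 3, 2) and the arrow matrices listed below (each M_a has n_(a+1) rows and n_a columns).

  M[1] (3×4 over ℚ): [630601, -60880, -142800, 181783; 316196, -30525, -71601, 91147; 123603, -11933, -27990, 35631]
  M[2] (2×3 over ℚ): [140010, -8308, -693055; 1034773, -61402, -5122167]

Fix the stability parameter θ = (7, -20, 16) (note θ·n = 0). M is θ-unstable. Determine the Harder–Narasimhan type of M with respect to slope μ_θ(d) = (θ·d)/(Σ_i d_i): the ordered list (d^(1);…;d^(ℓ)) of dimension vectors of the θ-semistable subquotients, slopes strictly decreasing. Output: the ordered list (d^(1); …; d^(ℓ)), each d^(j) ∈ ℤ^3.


Via rank(M_{q-1}∘⋯∘M_p): M ≅ I[1,1], I[1,2], I[1,3]^2.
μ_θ-semistable layers: μ^(1)=16; μ^(2)=7; μ^(3)=-13/2

((0, 0, 2); (1, 0, 0); (3, 3, 0))


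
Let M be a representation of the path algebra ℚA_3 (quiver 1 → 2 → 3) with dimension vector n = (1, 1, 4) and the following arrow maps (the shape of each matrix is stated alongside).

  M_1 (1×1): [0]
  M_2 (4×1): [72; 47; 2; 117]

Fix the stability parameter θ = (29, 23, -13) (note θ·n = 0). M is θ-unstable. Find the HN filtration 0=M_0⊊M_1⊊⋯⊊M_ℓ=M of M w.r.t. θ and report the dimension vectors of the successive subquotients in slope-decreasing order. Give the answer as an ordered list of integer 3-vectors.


Interval decomposition of M: I[1,1], I[2,3], I[3,3]^3.
HN type (ℓ=3): μ^(1)=29; μ^(2)=5; μ^(3)=-13

((1, 0, 0); (0, 1, 1); (0, 0, 3))


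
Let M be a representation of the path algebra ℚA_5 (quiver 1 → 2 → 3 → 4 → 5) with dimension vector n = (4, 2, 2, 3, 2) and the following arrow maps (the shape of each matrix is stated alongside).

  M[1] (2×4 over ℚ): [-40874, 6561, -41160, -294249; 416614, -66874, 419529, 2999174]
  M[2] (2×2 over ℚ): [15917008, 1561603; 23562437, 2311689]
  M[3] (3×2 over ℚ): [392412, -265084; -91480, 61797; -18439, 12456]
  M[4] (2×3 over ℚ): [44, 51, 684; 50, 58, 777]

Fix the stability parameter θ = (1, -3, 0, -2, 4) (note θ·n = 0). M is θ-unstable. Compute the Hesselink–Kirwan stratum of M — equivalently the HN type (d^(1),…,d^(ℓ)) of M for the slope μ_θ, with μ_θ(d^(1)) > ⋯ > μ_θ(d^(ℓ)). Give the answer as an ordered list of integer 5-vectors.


Interval decomposition of M: I[1,1]^2, I[1,5]^2, I[4,4].
HN type (ℓ=4): μ^(1)=4; μ^(2)=1; μ^(3)=-1; μ^(4)=-2

((0, 0, 0, 0, 2); (2, 0, 0, 0, 0); (2, 2, 2, 2, 0); (0, 0, 0, 1, 0))


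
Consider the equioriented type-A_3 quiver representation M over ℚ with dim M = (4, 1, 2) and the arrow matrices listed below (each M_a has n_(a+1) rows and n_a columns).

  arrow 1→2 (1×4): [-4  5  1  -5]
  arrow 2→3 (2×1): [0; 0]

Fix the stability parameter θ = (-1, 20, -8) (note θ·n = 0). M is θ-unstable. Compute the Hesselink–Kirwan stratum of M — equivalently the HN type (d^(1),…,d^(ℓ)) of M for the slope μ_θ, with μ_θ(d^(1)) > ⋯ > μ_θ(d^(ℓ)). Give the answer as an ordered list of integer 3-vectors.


Interval decomposition of M: I[1,1]^3, I[1,2], I[3,3]^2.
HN type (ℓ=3): μ^(1)=20; μ^(2)=-1; μ^(3)=-8

((0, 1, 0); (4, 0, 0); (0, 0, 2))


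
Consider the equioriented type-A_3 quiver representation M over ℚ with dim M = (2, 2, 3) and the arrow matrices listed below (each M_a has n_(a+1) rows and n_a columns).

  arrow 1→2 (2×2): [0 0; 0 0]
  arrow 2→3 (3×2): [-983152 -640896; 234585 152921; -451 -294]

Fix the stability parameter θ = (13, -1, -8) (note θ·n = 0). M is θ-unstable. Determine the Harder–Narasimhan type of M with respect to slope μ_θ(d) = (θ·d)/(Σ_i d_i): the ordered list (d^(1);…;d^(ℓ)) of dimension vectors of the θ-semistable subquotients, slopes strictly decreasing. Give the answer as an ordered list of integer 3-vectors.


Via rank(M_{q-1}∘⋯∘M_p): M ≅ I[1,1]^2, I[2,3]^2, I[3,3].
μ_θ-semistable layers: μ^(1)=13; μ^(2)=-9/2; μ^(3)=-8

((2, 0, 0); (0, 2, 2); (0, 0, 1))


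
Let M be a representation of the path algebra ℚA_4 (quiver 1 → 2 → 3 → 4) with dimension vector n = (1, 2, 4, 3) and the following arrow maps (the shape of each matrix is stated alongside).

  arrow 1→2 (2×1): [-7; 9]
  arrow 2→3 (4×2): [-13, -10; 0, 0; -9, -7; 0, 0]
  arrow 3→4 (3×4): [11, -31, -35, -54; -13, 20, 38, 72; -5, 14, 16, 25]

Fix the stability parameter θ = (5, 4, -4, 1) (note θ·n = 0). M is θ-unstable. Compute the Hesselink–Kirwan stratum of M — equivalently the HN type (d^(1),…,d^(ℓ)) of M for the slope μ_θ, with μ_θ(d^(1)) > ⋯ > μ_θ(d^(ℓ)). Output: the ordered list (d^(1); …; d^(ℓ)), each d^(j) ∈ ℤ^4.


Barcode: M ≅ I[1,4], I[2,4], I[3,3], I[3,4]. HN layers by μ_θ (4 steps, strictly decreasing):
  μ^(1)=3/2; μ^(2)=1; μ^(3)=0; μ^(4)=-4

((1, 1, 1, 1); (0, 0, 0, 2); (0, 1, 1, 0); (0, 0, 2, 0))


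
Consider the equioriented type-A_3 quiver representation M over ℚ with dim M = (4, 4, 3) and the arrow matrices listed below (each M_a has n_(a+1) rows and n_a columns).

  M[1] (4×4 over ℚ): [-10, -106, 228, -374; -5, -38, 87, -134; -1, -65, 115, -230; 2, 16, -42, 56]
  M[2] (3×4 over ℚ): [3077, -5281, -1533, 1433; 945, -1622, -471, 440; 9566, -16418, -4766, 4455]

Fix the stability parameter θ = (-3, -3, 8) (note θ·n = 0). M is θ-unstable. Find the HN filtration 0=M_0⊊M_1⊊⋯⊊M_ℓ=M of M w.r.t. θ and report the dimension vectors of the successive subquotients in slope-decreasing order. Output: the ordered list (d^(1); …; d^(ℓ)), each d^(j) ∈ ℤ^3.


Barcode: M ≅ I[1,2], I[1,3]^3. HN layers by μ_θ (2 steps, strictly decreasing):
  μ^(1)=8; μ^(2)=-3

((0, 0, 3); (4, 4, 0))


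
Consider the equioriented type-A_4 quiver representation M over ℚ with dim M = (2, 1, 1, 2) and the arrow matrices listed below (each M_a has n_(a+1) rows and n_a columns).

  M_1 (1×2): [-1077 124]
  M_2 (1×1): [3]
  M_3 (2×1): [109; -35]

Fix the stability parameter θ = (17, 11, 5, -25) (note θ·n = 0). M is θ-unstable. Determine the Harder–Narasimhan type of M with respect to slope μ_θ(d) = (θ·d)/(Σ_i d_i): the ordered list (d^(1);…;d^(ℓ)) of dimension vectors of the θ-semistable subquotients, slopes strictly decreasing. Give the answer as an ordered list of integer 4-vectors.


Barcode: M ≅ I[1,1], I[1,4], I[4,4]. HN layers by μ_θ (3 steps, strictly decreasing):
  μ^(1)=17; μ^(2)=2; μ^(3)=-25

((1, 0, 0, 0); (1, 1, 1, 1); (0, 0, 0, 1))


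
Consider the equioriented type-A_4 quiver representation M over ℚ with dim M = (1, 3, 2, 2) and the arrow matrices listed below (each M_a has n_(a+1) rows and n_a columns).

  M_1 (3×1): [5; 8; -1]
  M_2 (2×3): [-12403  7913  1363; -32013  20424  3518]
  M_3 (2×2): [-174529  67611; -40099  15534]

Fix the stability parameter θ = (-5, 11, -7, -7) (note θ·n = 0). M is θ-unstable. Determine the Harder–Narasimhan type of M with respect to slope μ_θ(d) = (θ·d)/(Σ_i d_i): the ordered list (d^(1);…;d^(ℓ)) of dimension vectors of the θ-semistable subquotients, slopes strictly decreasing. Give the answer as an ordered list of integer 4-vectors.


Barcode: M ≅ I[1,4], I[2,2], I[2,4]. HN layers by μ_θ (3 steps, strictly decreasing):
  μ^(1)=11; μ^(2)=-1; μ^(3)=-5

((0, 1, 0, 0); (0, 2, 2, 2); (1, 0, 0, 0))


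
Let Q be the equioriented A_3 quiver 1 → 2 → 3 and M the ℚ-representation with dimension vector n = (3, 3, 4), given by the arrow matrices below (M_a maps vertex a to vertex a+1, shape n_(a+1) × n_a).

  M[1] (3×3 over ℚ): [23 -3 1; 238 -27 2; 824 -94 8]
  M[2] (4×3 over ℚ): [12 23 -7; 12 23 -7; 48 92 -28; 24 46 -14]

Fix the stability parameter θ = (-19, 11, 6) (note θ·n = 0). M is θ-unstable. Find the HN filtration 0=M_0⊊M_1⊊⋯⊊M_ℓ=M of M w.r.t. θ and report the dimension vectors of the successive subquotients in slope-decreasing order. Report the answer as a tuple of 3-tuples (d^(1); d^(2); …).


Interval decomposition of M: I[1,1], I[1,2], I[1,3], I[2,2], I[3,3]^3.
HN type (ℓ=4): μ^(1)=11; μ^(2)=17/2; μ^(3)=6; μ^(4)=-19

((0, 2, 0); (0, 1, 1); (0, 0, 3); (3, 0, 0))


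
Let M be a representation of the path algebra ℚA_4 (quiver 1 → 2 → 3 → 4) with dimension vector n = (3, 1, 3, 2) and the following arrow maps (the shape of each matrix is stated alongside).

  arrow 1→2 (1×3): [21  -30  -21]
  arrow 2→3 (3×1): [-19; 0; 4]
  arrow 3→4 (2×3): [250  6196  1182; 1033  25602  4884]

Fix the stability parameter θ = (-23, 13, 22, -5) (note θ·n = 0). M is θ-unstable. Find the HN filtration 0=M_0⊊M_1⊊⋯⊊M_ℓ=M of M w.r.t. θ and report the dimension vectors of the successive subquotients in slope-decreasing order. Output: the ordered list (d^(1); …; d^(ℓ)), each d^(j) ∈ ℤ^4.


Interval decomposition of M: I[1,1]^2, I[1,4], I[3,3], I[3,4].
HN type (ℓ=4): μ^(1)=22; μ^(2)=10; μ^(3)=17/2; μ^(4)=-23

((0, 0, 1, 0); (0, 1, 1, 1); (0, 0, 1, 1); (3, 0, 0, 0))


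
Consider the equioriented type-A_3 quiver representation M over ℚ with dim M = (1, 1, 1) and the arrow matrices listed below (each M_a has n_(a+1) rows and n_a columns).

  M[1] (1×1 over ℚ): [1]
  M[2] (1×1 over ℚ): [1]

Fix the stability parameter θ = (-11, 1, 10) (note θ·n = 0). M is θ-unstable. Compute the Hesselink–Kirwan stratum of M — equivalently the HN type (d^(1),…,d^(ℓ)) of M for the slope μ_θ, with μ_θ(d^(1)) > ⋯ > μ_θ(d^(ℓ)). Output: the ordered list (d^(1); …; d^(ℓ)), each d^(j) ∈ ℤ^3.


Interval decomposition of M: I[1,3].
HN type (ℓ=3): μ^(1)=10; μ^(2)=1; μ^(3)=-11

((0, 0, 1); (0, 1, 0); (1, 0, 0))


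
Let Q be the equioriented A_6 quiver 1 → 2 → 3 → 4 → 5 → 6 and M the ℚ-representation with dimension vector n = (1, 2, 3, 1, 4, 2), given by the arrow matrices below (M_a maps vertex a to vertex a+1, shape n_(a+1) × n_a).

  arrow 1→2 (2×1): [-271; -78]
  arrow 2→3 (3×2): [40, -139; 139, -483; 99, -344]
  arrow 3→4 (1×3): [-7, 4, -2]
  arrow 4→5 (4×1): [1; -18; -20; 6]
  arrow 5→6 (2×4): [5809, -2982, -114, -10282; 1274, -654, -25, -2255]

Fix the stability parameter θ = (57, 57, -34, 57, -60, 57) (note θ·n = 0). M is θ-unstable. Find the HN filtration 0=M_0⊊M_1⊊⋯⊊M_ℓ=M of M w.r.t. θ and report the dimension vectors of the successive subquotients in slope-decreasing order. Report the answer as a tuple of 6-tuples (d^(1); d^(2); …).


Via rank(M_{q-1}∘⋯∘M_p): M ≅ I[1,3], I[2,6], I[3,3], I[5,5]^2, I[5,6].
μ_θ-semistable layers: μ^(1)=57; μ^(2)=80/3; μ^(3)=5; μ^(4)=-34; μ^(5)=-60

((0, 0, 0, 0, 0, 2); (1, 1, 1, 0, 0, 0); (0, 1, 1, 1, 1, 0); (0, 0, 1, 0, 0, 0); (0, 0, 0, 0, 3, 0))


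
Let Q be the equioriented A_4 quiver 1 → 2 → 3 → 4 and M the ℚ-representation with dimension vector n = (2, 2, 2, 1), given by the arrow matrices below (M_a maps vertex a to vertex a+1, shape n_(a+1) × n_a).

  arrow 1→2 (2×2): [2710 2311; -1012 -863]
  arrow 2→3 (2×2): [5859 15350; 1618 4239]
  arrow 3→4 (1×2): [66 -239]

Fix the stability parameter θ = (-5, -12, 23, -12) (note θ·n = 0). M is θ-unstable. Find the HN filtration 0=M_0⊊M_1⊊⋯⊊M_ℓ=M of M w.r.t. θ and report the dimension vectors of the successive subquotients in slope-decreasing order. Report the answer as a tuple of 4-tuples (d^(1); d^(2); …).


Via rank(M_{q-1}∘⋯∘M_p): M ≅ I[1,3], I[1,4].
μ_θ-semistable layers: μ^(1)=23; μ^(2)=11/2; μ^(3)=-17/2

((0, 0, 1, 0); (0, 0, 1, 1); (2, 2, 0, 0))


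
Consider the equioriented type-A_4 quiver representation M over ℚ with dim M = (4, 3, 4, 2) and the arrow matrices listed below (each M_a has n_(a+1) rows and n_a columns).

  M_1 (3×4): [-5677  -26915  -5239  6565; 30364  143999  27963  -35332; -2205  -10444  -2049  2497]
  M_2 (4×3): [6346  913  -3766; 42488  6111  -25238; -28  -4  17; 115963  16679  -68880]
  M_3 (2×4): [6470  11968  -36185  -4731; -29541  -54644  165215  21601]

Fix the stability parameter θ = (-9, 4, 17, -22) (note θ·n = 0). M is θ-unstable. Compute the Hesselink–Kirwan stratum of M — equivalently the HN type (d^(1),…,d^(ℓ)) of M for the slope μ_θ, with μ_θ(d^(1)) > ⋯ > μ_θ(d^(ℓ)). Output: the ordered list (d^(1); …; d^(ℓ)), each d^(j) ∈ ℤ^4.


Barcode: M ≅ I[1,1], I[1,3], I[1,4]^2, I[3,3]. HN layers by μ_θ (4 steps, strictly decreasing):
  μ^(1)=17; μ^(2)=4; μ^(3)=-1/3; μ^(4)=-9

((0, 0, 2, 0); (0, 1, 0, 0); (0, 2, 2, 2); (4, 0, 0, 0))


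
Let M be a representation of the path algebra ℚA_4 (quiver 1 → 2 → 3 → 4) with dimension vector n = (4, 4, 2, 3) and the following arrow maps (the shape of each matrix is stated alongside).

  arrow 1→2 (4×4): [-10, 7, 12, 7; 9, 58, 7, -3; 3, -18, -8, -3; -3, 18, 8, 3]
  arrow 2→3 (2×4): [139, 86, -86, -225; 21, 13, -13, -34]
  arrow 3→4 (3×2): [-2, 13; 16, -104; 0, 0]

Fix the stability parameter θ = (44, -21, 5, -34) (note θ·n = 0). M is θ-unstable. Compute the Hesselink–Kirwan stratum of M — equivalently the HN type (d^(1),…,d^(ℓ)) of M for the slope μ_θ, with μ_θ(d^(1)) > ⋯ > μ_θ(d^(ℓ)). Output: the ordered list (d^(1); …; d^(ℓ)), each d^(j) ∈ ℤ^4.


Interval decomposition of M: I[1,1], I[1,2], I[1,3], I[1,4], I[2,2], I[4,4]^2.
HN type (ℓ=6): μ^(1)=44; μ^(2)=23/2; μ^(3)=28/3; μ^(4)=-3/2; μ^(5)=-21; μ^(6)=-34

((1, 0, 0, 0); (1, 1, 0, 0); (1, 1, 1, 0); (1, 1, 1, 1); (0, 1, 0, 0); (0, 0, 0, 2))


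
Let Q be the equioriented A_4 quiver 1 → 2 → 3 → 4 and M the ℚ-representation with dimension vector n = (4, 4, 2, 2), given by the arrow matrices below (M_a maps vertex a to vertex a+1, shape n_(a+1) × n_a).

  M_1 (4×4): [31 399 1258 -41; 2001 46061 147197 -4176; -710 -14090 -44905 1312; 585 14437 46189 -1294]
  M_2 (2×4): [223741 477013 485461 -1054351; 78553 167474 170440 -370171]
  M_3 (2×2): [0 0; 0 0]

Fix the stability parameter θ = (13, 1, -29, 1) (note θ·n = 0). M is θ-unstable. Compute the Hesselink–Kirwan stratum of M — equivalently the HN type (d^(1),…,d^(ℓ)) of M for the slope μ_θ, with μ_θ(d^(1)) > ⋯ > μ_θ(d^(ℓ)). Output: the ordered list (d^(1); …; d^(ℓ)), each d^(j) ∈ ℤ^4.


Barcode: M ≅ I[1,1], I[1,2], I[1,3]^2, I[2,2], I[4,4]^2. HN layers by μ_θ (4 steps, strictly decreasing):
  μ^(1)=13; μ^(2)=7; μ^(3)=1; μ^(4)=-5

((1, 0, 0, 0); (1, 1, 0, 0); (0, 1, 0, 2); (2, 2, 2, 0))
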